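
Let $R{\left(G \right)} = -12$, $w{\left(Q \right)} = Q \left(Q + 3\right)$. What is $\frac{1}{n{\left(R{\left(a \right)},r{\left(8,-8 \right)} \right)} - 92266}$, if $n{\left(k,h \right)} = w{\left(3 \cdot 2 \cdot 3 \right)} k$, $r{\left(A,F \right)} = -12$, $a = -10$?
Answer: $- \frac{1}{96802} \approx -1.033 \cdot 10^{-5}$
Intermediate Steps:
$w{\left(Q \right)} = Q \left(3 + Q\right)$
$n{\left(k,h \right)} = 378 k$ ($n{\left(k,h \right)} = 3 \cdot 2 \cdot 3 \left(3 + 3 \cdot 2 \cdot 3\right) k = 6 \cdot 3 \left(3 + 6 \cdot 3\right) k = 18 \left(3 + 18\right) k = 18 \cdot 21 k = 378 k$)
$\frac{1}{n{\left(R{\left(a \right)},r{\left(8,-8 \right)} \right)} - 92266} = \frac{1}{378 \left(-12\right) - 92266} = \frac{1}{-4536 - 92266} = \frac{1}{-96802} = - \frac{1}{96802}$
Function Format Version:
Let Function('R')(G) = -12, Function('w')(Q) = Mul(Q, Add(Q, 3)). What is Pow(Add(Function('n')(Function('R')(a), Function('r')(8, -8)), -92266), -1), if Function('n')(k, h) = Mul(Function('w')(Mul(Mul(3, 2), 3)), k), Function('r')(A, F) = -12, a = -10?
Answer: Rational(-1, 96802) ≈ -1.0330e-5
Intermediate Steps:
Function('w')(Q) = Mul(Q, Add(3, Q))
Function('n')(k, h) = Mul(378, k) (Function('n')(k, h) = Mul(Mul(Mul(Mul(3, 2), 3), Add(3, Mul(Mul(3, 2), 3))), k) = Mul(Mul(Mul(6, 3), Add(3, Mul(6, 3))), k) = Mul(Mul(18, Add(3, 18)), k) = Mul(Mul(18, 21), k) = Mul(378, k))
Pow(Add(Function('n')(Function('R')(a), Function('r')(8, -8)), -92266), -1) = Pow(Add(Mul(378, -12), -92266), -1) = Pow(Add(-4536, -92266), -1) = Pow(-96802, -1) = Rational(-1, 96802)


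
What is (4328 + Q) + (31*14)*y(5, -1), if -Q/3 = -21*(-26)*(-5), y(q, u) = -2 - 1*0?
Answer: 11650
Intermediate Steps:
y(q, u) = -2 (y(q, u) = -2 + 0 = -2)
Q = 8190 (Q = -3*(-21*(-26))*(-5) = -1638*(-5) = -3*(-2730) = 8190)
(4328 + Q) + (31*14)*y(5, -1) = (4328 + 8190) + (31*14)*(-2) = 12518 + 434*(-2) = 12518 - 868 = 11650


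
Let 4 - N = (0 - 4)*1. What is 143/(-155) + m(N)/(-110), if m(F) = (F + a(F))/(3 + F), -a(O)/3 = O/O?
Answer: -34761/37510 ≈ -0.92671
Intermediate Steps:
a(O) = -3 (a(O) = -3*O/O = -3*1 = -3)
N = 8 (N = 4 - (0 - 4) = 4 - (-4) = 4 - 1*(-4) = 4 + 4 = 8)
m(F) = (-3 + F)/(3 + F) (m(F) = (F - 3)/(3 + F) = (-3 + F)/(3 + F))
143/(-155) + m(N)/(-110) = 143/(-155) + ((-3 + 8)/(3 + 8))/(-110) = 143*(-1/155) + (5/11)*(-1/110) = -143/155 + ((1/11)*5)*(-1/110) = -143/155 + (5/11)*(-1/110) = -143/155 - 1/242 = -34761/37510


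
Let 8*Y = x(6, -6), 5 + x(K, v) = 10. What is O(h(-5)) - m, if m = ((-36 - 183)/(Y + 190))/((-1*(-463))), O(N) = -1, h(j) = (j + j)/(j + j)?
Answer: -704323/706075 ≈ -0.99752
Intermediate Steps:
x(K, v) = 5 (x(K, v) = -5 + 10 = 5)
Y = 5/8 (Y = (⅛)*5 = 5/8 ≈ 0.62500)
h(j) = 1 (h(j) = (2*j)/((2*j)) = (2*j)*(1/(2*j)) = 1)
m = -1752/706075 (m = ((-36 - 183)/(5/8 + 190))/((-1*(-463))) = -219/1525/8/463 = -219*8/1525*(1/463) = -1752/1525*1/463 = -1752/706075 ≈ -0.0024813)
O(h(-5)) - m = -1 - 1*(-1752/706075) = -1 + 1752/706075 = -704323/706075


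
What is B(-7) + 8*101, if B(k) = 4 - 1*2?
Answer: 810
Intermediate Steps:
B(k) = 2 (B(k) = 4 - 2 = 2)
B(-7) + 8*101 = 2 + 8*101 = 2 + 808 = 810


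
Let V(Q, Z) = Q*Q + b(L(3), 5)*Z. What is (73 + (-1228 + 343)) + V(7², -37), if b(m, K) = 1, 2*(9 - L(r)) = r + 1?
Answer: 1552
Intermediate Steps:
L(r) = 17/2 - r/2 (L(r) = 9 - (r + 1)/2 = 9 - (1 + r)/2 = 9 + (-½ - r/2) = 17/2 - r/2)
V(Q, Z) = Z + Q² (V(Q, Z) = Q*Q + 1*Z = Q² + Z = Z + Q²)
(73 + (-1228 + 343)) + V(7², -37) = (73 + (-1228 + 343)) + (-37 + (7²)²) = (73 - 885) + (-37 + 49²) = -812 + (-37 + 2401) = -812 + 2364 = 1552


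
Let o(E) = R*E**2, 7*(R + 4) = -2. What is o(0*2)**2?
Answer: 0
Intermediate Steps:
R = -30/7 (R = -4 + (1/7)*(-2) = -4 - 2/7 = -30/7 ≈ -4.2857)
o(E) = -30*E**2/7
o(0*2)**2 = (-30*(0*2)**2/7)**2 = (-30/7*0**2)**2 = (-30/7*0)**2 = 0**2 = 0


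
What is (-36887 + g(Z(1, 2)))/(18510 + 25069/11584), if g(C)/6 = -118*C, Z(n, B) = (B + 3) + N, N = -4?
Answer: -435500480/214444909 ≈ -2.0308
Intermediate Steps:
Z(n, B) = -1 + B (Z(n, B) = (B + 3) - 4 = (3 + B) - 4 = -1 + B)
g(C) = -708*C (g(C) = 6*(-118*C) = -708*C)
(-36887 + g(Z(1, 2)))/(18510 + 25069/11584) = (-36887 - 708*(-1 + 2))/(18510 + 25069/11584) = (-36887 - 708*1)/(18510 + 25069*(1/11584)) = (-36887 - 708)/(18510 + 25069/11584) = -37595/214444909/11584 = -37595*11584/214444909 = -435500480/214444909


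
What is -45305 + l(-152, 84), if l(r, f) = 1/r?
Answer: -6886361/152 ≈ -45305.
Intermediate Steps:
-45305 + l(-152, 84) = -45305 + 1/(-152) = -45305 - 1/152 = -6886361/152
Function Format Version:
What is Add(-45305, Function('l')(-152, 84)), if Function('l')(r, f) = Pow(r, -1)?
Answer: Rational(-6886361, 152) ≈ -45305.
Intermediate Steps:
Add(-45305, Function('l')(-152, 84)) = Add(-45305, Pow(-152, -1)) = Add(-45305, Rational(-1, 152)) = Rational(-6886361, 152)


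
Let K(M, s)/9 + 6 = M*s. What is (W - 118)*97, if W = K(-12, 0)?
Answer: -16684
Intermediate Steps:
K(M, s) = -54 + 9*M*s (K(M, s) = -54 + 9*(M*s) = -54 + 9*M*s)
W = -54 (W = -54 + 9*(-12)*0 = -54 + 0 = -54)
(W - 118)*97 = (-54 - 118)*97 = -172*97 = -16684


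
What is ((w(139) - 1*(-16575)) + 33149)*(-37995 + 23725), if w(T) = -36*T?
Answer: -638154400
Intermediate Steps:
((w(139) - 1*(-16575)) + 33149)*(-37995 + 23725) = ((-36*139 - 1*(-16575)) + 33149)*(-37995 + 23725) = ((-5004 + 16575) + 33149)*(-14270) = (11571 + 33149)*(-14270) = 44720*(-14270) = -638154400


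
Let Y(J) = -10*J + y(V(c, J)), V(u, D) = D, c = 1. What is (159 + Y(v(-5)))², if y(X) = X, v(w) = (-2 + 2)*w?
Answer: 25281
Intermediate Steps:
v(w) = 0 (v(w) = 0*w = 0)
Y(J) = -9*J (Y(J) = -10*J + J = -9*J)
(159 + Y(v(-5)))² = (159 - 9*0)² = (159 + 0)² = 159² = 25281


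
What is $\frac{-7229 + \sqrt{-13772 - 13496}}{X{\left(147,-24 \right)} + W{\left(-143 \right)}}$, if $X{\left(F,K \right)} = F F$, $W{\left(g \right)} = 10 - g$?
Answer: $- \frac{7229}{21762} + \frac{i \sqrt{6817}}{10881} \approx -0.33218 + 0.007588 i$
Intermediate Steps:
$X{\left(F,K \right)} = F^{2}$
$\frac{-7229 + \sqrt{-13772 - 13496}}{X{\left(147,-24 \right)} + W{\left(-143 \right)}} = \frac{-7229 + \sqrt{-13772 - 13496}}{147^{2} + \left(10 - -143\right)} = \frac{-7229 + \sqrt{-27268}}{21609 + \left(10 + 143\right)} = \frac{-7229 + 2 i \sqrt{6817}}{21609 + 153} = \frac{-7229 + 2 i \sqrt{6817}}{21762} = \left(-7229 + 2 i \sqrt{6817}\right) \frac{1}{21762} = - \frac{7229}{21762} + \frac{i \sqrt{6817}}{10881}$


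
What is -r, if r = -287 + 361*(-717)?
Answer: 259124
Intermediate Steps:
r = -259124 (r = -287 - 258837 = -259124)
-r = -1*(-259124) = 259124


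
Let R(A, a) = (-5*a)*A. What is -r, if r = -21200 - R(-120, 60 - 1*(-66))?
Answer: 96800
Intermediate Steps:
R(A, a) = -5*A*a
r = -96800 (r = -21200 - (-5)*(-120)*(60 - 1*(-66)) = -21200 - (-5)*(-120)*(60 + 66) = -21200 - (-5)*(-120)*126 = -21200 - 1*75600 = -21200 - 75600 = -96800)
-r = -1*(-96800) = 96800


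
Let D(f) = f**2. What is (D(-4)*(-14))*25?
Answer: -5600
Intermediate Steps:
(D(-4)*(-14))*25 = ((-4)**2*(-14))*25 = (16*(-14))*25 = -224*25 = -5600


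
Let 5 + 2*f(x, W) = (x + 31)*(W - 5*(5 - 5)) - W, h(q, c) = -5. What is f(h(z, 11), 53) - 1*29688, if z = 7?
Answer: -29028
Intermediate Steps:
f(x, W) = -5/2 - W/2 + W*(31 + x)/2 (f(x, W) = -5/2 + ((x + 31)*(W - 5*(5 - 5)) - W)/2 = -5/2 + ((31 + x)*(W - 5*0) - W)/2 = -5/2 + ((31 + x)*(W + 0) - W)/2 = -5/2 + ((31 + x)*W - W)/2 = -5/2 + (W*(31 + x) - W)/2 = -5/2 + (-W + W*(31 + x))/2 = -5/2 + (-W/2 + W*(31 + x)/2) = -5/2 - W/2 + W*(31 + x)/2)
f(h(z, 11), 53) - 1*29688 = (-5/2 + 15*53 + (1/2)*53*(-5)) - 1*29688 = (-5/2 + 795 - 265/2) - 29688 = 660 - 29688 = -29028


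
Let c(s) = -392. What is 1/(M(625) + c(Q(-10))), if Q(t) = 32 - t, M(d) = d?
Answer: 1/233 ≈ 0.0042918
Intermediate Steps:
1/(M(625) + c(Q(-10))) = 1/(625 - 392) = 1/233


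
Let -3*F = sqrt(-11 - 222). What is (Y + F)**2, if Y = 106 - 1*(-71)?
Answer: (531 - I*sqrt(233))**2/9 ≈ 31303.0 - 1801.2*I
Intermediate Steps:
F = -I*sqrt(233)/3 (F = -sqrt(-11 - 222)/3 = -I*sqrt(233)/3 ≈ -5.0881*I)
Y = 177 (Y = 106 + 71 = 177)
(Y + F)**2 = (177 - I*sqrt(233)/3)**2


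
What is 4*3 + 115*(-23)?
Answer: -2633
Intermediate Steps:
4*3 + 115*(-23) = 12 - 2645 = -2633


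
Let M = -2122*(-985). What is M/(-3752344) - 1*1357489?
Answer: -2546883897193/1876172 ≈ -1.3575e+6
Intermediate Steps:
M = 2090170
M/(-3752344) - 1*1357489 = 2090170/(-3752344) - 1*1357489 = 2090170*(-1/3752344) - 1357489 = -1045085/1876172 - 1357489 = -2546883897193/1876172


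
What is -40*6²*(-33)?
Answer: 47520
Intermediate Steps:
-40*6²*(-33) = -40*36*(-33) = -1440*(-33) = 47520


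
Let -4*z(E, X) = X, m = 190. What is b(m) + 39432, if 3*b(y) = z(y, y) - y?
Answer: 236117/6 ≈ 39353.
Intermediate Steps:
z(E, X) = -X/4
b(y) = -5*y/12 (b(y) = (-y/4 - y)/3 = (-5*y/4)/3 = -5*y/12)
b(m) + 39432 = -5/12*190 + 39432 = -475/6 + 39432 = 236117/6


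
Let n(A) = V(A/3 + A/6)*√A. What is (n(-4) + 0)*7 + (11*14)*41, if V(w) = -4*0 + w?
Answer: 6314 - 28*I ≈ 6314.0 - 28.0*I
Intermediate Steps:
V(w) = w (V(w) = 0 + w = w)
n(A) = A^(3/2)/2 (n(A) = (A/3 + A/6)*√A = (A/2)*√A = A^(3/2)/2)
(n(-4) + 0)*7 + (11*14)*41 = ((-4)^(3/2)/2 + 0)*7 + (11*14)*41 = ((-8*I)/2 + 0)*7 + 154*41 = (-4*I + 0)*7 + 6314 = -4*I*7 + 6314 = -28*I + 6314 = 6314 - 28*I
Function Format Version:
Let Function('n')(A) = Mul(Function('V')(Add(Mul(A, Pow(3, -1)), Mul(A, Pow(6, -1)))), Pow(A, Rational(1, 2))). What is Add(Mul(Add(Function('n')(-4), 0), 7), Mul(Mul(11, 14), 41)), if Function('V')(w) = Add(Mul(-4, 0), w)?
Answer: Add(6314, Mul(-28, I)) ≈ Add(6314.0, Mul(-28.000, I))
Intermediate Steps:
Function('V')(w) = w (Function('V')(w) = Add(0, w) = w)
Function('n')(A) = Mul(Rational(1, 2), Pow(A, Rational(3, 2))) (Function('n')(A) = Mul(Add(Mul(A, Pow(3, -1)), Mul(A, Pow(6, -1))), Pow(A, Rational(1, 2))) = Mul(Add(Mul(A, Rational(1, 3)), Mul(A, Rational(1, 6))), Pow(A, Rational(1, 2))) = Mul(Add(Mul(Rational(1, 3), A), Mul(Rational(1, 6), A)), Pow(A, Rational(1, 2))) = Mul(Mul(Rational(1, 2), A), Pow(A, Rational(1, 2))) = Mul(Rational(1, 2), Pow(A, Rational(3, 2))))
Add(Mul(Add(Function('n')(-4), 0), 7), Mul(Mul(11, 14), 41)) = Add(Mul(Add(Mul(Rational(1, 2), Pow(-4, Rational(3, 2))), 0), 7), Mul(Mul(11, 14), 41)) = Add(Mul(Add(Mul(Rational(1, 2), Mul(-8, I)), 0), 7), Mul(154, 41)) = Add(Mul(Add(Mul(-4, I), 0), 7), 6314) = Add(Mul(Mul(-4, I), 7), 6314) = Add(Mul(-28, I), 6314) = Add(6314, Mul(-28, I))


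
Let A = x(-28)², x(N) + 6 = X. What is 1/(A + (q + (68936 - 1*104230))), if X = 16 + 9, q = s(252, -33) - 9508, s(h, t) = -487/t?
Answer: -33/1466066 ≈ -2.2509e-5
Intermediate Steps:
q = -313277/33 (q = -487/(-33) - 9508 = -487*(-1/33) - 9508 = 487/33 - 9508 = -313277/33 ≈ -9493.3)
X = 25
x(N) = 19 (x(N) = -6 + 25 = 19)
A = 361 (A = 19² = 361)
1/(A + (q + (68936 - 1*104230))) = 1/(361 + (-313277/33 + (68936 - 1*104230))) = 1/(361 + (-313277/33 + (68936 - 104230))) = 1/(361 + (-313277/33 - 35294)) = 1/(361 - 1477979/33) = 1/(-1466066/33) = -33/1466066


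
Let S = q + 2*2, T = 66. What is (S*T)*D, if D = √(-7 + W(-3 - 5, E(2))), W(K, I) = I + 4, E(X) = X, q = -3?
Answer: 66*I ≈ 66.0*I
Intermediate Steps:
W(K, I) = 4 + I
D = I (D = √(-7 + (4 + 2)) = √(-7 + 6) = √(-1) = I ≈ 1.0*I)
S = 1 (S = -3 + 2*2 = -3 + 4 = 1)
(S*T)*D = (1*66)*I = 66*I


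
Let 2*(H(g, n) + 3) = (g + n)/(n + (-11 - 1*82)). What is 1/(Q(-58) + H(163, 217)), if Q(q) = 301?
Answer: 62/18571 ≈ 0.0033385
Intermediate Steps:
H(g, n) = -3 + (g + n)/(2*(-93 + n)) (H(g, n) = -3 + ((g + n)/(n + (-11 - 1*82)))/2 = -3 + ((g + n)/(n + (-11 - 82)))/2 = -3 + ((g + n)/(n - 93))/2 = -3 + ((g + n)/(-93 + n))/2 = -3 + (g + n)/(2*(-93 + n)))
1/(Q(-58) + H(163, 217)) = 1/(301 + (558 + 163 - 5*217)/(2*(-93 + 217))) = 1/(301 + (1/2)*(558 + 163 - 1085)/124) = 1/(301 + (1/2)*(1/124)*(-364)) = 1/(301 - 91/62) = 1/(18571/62) = 62/18571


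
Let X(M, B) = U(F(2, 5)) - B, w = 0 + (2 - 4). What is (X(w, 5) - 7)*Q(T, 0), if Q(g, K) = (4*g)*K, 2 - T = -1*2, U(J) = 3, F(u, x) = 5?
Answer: 0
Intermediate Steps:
w = -2 (w = 0 - 2 = -2)
T = 4 (T = 2 - (-1)*2 = 2 - 1*(-2) = 2 + 2 = 4)
X(M, B) = 3 - B
Q(g, K) = 4*K*g
(X(w, 5) - 7)*Q(T, 0) = ((3 - 1*5) - 7)*(4*0*4) = ((3 - 5) - 7)*0 = (-2 - 7)*0 = -9*0 = 0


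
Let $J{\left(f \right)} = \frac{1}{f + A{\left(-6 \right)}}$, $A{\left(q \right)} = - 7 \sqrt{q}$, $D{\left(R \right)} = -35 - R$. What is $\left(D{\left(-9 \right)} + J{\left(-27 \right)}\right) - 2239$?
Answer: $\frac{- 15855 \sqrt{6} + 61156 i}{- 27 i + 7 \sqrt{6}} \approx -2265.0 + 0.016761 i$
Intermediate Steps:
$J{\left(f \right)} = \frac{1}{f - 7 i \sqrt{6}}$ ($J{\left(f \right)} = \frac{1}{f - 7 \sqrt{-6}} = \frac{1}{f - 7 i \sqrt{6}}$)
$\left(D{\left(-9 \right)} + J{\left(-27 \right)}\right) - 2239 = \left(\left(-35 - -9\right) + \frac{1}{-27 - 7 i \sqrt{6}}\right) - 2239 = \left(\left(-35 + 9\right) + \frac{1}{-27 - 7 i \sqrt{6}}\right) - 2239 = \left(-26 + \frac{1}{-27 - 7 i \sqrt{6}}\right) - 2239 = -2265 + \frac{1}{-27 - 7 i \sqrt{6}}$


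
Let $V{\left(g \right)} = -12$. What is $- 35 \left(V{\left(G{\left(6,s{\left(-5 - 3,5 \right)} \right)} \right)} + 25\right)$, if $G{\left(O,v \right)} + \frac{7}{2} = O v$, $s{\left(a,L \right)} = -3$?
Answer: $-455$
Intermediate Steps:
$G{\left(O,v \right)} = - \frac{7}{2} + O v$
$- 35 \left(V{\left(G{\left(6,s{\left(-5 - 3,5 \right)} \right)} \right)} + 25\right) = - 35 \left(-12 + 25\right) = \left(-35\right) 13 = -455$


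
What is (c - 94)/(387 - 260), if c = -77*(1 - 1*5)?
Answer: 214/127 ≈ 1.6850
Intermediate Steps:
c = 308 (c = -77*(1 - 5) = -77*(-4) = 308)
(c - 94)/(387 - 260) = (308 - 94)/(387 - 260) = 214/127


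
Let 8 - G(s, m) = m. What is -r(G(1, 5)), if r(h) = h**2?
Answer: -9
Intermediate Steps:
G(s, m) = 8 - m
-r(G(1, 5)) = -(8 - 1*5)**2 = -(8 - 5)**2 = -1*3**2 = -1*9 = -9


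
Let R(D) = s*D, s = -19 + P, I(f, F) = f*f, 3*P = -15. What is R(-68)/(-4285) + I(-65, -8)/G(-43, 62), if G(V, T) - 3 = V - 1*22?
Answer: -18205309/265670 ≈ -68.526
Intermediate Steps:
P = -5 (P = (⅓)*(-15) = -5)
I(f, F) = f²
s = -24 (s = -19 - 5 = -24)
R(D) = -24*D
G(V, T) = -19 + V (G(V, T) = 3 + (V - 1*22) = 3 + (V - 22) = 3 + (-22 + V) = -19 + V)
R(-68)/(-4285) + I(-65, -8)/G(-43, 62) = -24*(-68)/(-4285) + (-65)²/(-19 - 43) = 1632*(-1/4285) + 4225/(-62) = -1632/4285 + 4225*(-1/62) = -1632/4285 - 4225/62 = -18205309/265670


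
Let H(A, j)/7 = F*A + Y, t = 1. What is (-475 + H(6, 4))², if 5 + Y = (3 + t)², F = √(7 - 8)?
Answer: 156640 - 33432*I ≈ 1.5664e+5 - 33432.0*I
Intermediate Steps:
F = I (F = √(-1) = I ≈ 1.0*I)
Y = 11 (Y = -5 + (3 + 1)² = -5 + 4² = -5 + 16 = 11)
H(A, j) = 77 + 7*I*A (H(A, j) = 7*(I*A + 11) = 7*(11 + I*A) = 77 + 7*I*A)
(-475 + H(6, 4))² = (-475 + (77 + 7*I*6))² = (-475 + (77 + 42*I))² = (-398 + 42*I)²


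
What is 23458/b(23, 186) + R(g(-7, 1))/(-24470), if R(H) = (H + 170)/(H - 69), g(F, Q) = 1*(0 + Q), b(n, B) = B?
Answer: 19516602743/154748280 ≈ 126.12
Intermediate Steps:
g(F, Q) = Q (g(F, Q) = 1*Q = Q)
R(H) = (170 + H)/(-69 + H)
23458/b(23, 186) + R(g(-7, 1))/(-24470) = 23458/186 + ((170 + 1)/(-69 + 1))/(-24470) = 23458*(1/186) + (171/(-68))*(-1/24470) = 11729/93 - 1/68*171*(-1/24470) = 11729/93 - 171/68*(-1/24470) = 11729/93 + 171/1663960 = 19516602743/154748280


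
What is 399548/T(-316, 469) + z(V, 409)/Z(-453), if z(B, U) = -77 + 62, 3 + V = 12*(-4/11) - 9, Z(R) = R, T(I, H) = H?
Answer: 60334093/70819 ≈ 851.95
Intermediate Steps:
V = -180/11 (V = -3 + (12*(-4/11) - 9) = -3 + (-48/11 - 9) = -3 - 147/11 = -180/11 ≈ -16.364)
z(B, U) = -15
399548/T(-316, 469) + z(V, 409)/Z(-453) = 399548/469 - 15/(-453) = 399548*(1/469) - 15*(-1/453) = 399548/469 + 5/151 = 60334093/70819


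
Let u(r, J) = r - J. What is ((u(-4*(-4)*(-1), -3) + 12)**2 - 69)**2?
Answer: 4624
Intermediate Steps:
((u(-4*(-4)*(-1), -3) + 12)**2 - 69)**2 = (((-4*(-4)*(-1) - 1*(-3)) + 12)**2 - 69)**2 = (((16*(-1) + 3) + 12)**2 - 69)**2 = (((-16 + 3) + 12)**2 - 69)**2 = ((-13 + 12)**2 - 69)**2 = ((-1)**2 - 69)**2 = (1 - 69)**2 = (-68)**2 = 4624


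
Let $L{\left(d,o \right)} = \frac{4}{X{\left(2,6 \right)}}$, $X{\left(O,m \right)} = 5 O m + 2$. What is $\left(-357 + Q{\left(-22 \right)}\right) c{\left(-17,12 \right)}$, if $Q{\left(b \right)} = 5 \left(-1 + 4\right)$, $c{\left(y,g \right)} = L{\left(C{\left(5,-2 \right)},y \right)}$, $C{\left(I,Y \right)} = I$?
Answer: $- \frac{684}{31} \approx -22.065$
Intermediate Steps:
$X{\left(O,m \right)} = 2 + 5 O m$ ($X{\left(O,m \right)} = 5 O m + 2 = 2 + 5 O m$)
$L{\left(d,o \right)} = \frac{2}{31}$ ($L{\left(d,o \right)} = \frac{4}{2 + 5 \cdot 2 \cdot 6} = \frac{4}{2 + 60} = \frac{4}{62} = 4 \cdot \frac{1}{62} = \frac{2}{31}$)
$c{\left(y,g \right)} = \frac{2}{31}$
$Q{\left(b \right)} = 15$ ($Q{\left(b \right)} = 5 \cdot 3 = 15$)
$\left(-357 + Q{\left(-22 \right)}\right) c{\left(-17,12 \right)} = \left(-357 + 15\right) \frac{2}{31} = \left(-342\right) \frac{2}{31} = - \frac{684}{31}$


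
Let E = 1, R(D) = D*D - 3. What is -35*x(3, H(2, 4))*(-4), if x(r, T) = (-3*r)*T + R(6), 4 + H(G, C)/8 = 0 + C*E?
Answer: 4620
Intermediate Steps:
R(D) = -3 + D**2 (R(D) = D**2 - 3 = -3 + D**2)
H(G, C) = -32 + 8*C (H(G, C) = -32 + 8*(0 + C*1) = -32 + 8*(0 + C) = -32 + 8*C)
x(r, T) = 33 - 3*T*r (x(r, T) = (-3*r)*T + (-3 + 6**2) = -3*T*r + (-3 + 36) = -3*T*r + 33 = 33 - 3*T*r)
-35*x(3, H(2, 4))*(-4) = -35*(33 - 3*(-32 + 8*4)*3)*(-4) = -35*(33 - 3*(-32 + 32)*3)*(-4) = -35*(33 - 3*0*3)*(-4) = -35*(33 + 0)*(-4) = -35*33*(-4) = -1155*(-4) = 4620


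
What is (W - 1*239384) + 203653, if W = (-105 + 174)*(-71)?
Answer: -40630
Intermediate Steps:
W = -4899 (W = 69*(-71) = -4899)
(W - 1*239384) + 203653 = (-4899 - 1*239384) + 203653 = (-4899 - 239384) + 203653 = -244283 + 203653 = -40630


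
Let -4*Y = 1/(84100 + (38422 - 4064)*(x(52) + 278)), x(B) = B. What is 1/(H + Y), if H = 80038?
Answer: 45688960/3656852980479 ≈ 1.2494e-5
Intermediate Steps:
Y = -1/45688960 (Y = -1/(4*(84100 + (38422 - 4064)*(52 + 278))) = -1/(4*(84100 + 34358*330)) = -1/(4*(84100 + 11338140)) = -¼/11422240 = -¼*1/11422240 = -1/45688960 ≈ -2.1887e-8)
1/(H + Y) = 1/(80038 - 1/45688960) = 1/(3656852980479/45688960) = 45688960/3656852980479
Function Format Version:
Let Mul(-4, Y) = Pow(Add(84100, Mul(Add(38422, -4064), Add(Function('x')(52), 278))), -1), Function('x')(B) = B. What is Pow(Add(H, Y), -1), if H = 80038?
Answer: Rational(45688960, 3656852980479) ≈ 1.2494e-5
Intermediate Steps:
Y = Rational(-1, 45688960) (Y = Mul(Rational(-1, 4), Pow(Add(84100, Mul(Add(38422, -4064), Add(52, 278))), -1)) = Mul(Rational(-1, 4), Pow(Add(84100, Mul(34358, 330)), -1)) = Mul(Rational(-1, 4), Pow(Add(84100, 11338140), -1)) = Mul(Rational(-1, 4), Pow(11422240, -1)) = Mul(Rational(-1, 4), Rational(1, 11422240)) = Rational(-1, 45688960) ≈ -2.1887e-8)
Pow(Add(H, Y), -1) = Pow(Add(80038, Rational(-1, 45688960)), -1) = Pow(Rational(3656852980479, 45688960), -1) = Rational(45688960, 3656852980479)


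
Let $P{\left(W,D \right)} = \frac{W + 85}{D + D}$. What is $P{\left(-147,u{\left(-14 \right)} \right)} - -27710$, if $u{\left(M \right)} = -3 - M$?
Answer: $\frac{304779}{11} \approx 27707.0$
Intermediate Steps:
$P{\left(W,D \right)} = \frac{85 + W}{2 D}$
$P{\left(-147,u{\left(-14 \right)} \right)} - -27710 = \frac{85 - 147}{2 \left(-3 - -14\right)} - -27710 = \frac{1}{2} \frac{1}{-3 + 14} \left(-62\right) + 27710 = \frac{1}{2} \cdot \frac{1}{11} \left(-62\right) + 27710 = - \frac{31}{11} + 27710 = \frac{304779}{11}$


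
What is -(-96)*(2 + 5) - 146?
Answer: 526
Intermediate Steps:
-(-96)*(2 + 5) - 146 = -(-96)*7 - 146 = -16*(-42) - 146 = 672 - 146 = 526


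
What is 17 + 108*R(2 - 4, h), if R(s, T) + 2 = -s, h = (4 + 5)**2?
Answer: 17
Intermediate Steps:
h = 81 (h = 9**2 = 81)
R(s, T) = -2 - s
17 + 108*R(2 - 4, h) = 17 + 108*(-2 - (2 - 4)) = 17 + 108*(-2 - 1*(-2)) = 17 + 108*(-2 + 2) = 17 + 108*0 = 17 + 0 = 17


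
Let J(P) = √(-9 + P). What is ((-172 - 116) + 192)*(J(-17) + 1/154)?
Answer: -48/77 - 96*I*√26 ≈ -0.62338 - 489.51*I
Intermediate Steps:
((-172 - 116) + 192)*(J(-17) + 1/154) = ((-172 - 116) + 192)*(√(-9 - 17) + 1/154) = (-288 + 192)*(√(-26) + 1/154) = -96*(I*√26 + 1/154) = -96*(1/154 + I*√26) = -48/77 - 96*I*√26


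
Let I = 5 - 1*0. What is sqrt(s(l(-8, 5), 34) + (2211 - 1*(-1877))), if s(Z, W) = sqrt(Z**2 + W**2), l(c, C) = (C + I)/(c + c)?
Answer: sqrt(65408 + 2*sqrt(74009))/4 ≈ 64.203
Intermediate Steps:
I = 5 (I = 5 + 0 = 5)
l(c, C) = (5 + C)/(2*c) (l(c, C) = (C + 5)/(c + c) = (5 + C)/((2*c)) = (5 + C)*(1/(2*c)) = (5 + C)/(2*c))
s(Z, W) = sqrt(W**2 + Z**2)
sqrt(s(l(-8, 5), 34) + (2211 - 1*(-1877))) = sqrt(sqrt(34**2 + ((1/2)*(5 + 5)/(-8))**2) + (2211 - 1*(-1877))) = sqrt(sqrt(1156 + ((1/2)*(-1/8)*10)**2) + (2211 + 1877)) = sqrt(sqrt(1156 + (-5/8)**2) + 4088) = sqrt(sqrt(1156 + 25/64) + 4088) = sqrt(sqrt(74009/64) + 4088) = sqrt(sqrt(74009)/8 + 4088) = sqrt(4088 + sqrt(74009)/8)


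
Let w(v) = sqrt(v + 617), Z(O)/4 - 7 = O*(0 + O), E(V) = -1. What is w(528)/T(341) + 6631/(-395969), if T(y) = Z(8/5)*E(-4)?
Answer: -6631/395969 - 25*sqrt(1145)/956 ≈ -0.90163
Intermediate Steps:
Z(O) = 28 + 4*O**2 (Z(O) = 28 + 4*(O*(0 + O)) = 28 + 4*(O*O) = 28 + 4*O**2)
T(y) = -956/25 (T(y) = (28 + 4*(8/5)**2)*(-1) = (28 + 4*(64/25))*(-1) = (28 + 256/25)*(-1) = (956/25)*(-1) = -956/25)
w(v) = sqrt(617 + v)
w(528)/T(341) + 6631/(-395969) = sqrt(617 + 528)/(-956/25) + 6631/(-395969) = sqrt(1145)*(-25/956) + 6631*(-1/395969) = -25*sqrt(1145)/956 - 6631/395969 = -6631/395969 - 25*sqrt(1145)/956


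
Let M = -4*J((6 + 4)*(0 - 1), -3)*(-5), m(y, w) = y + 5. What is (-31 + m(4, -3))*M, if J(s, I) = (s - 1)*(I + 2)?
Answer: -4840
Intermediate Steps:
m(y, w) = 5 + y
J(s, I) = (-1 + s)*(2 + I)
M = 220 (M = -4*(-2 - 1*(-3) + 2*((6 + 4)*(0 - 1)) - 3*(6 + 4)*(0 - 1))*(-5) = -4*(-2 + 3 + 2*(10*(-1)) - 30*(-1))*(-5) = -4*(-2 + 3 + 2*(-10) - 3*(-10))*(-5) = -4*(-2 + 3 - 20 + 30)*(-5) = -4*11*(-5) = -44*(-5) = 220)
(-31 + m(4, -3))*M = (-31 + (5 + 4))*220 = (-31 + 9)*220 = -22*220 = -4840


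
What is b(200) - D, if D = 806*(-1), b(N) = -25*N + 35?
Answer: -4159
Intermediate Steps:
b(N) = 35 - 25*N
D = -806
b(200) - D = (35 - 25*200) - 1*(-806) = (35 - 5000) + 806 = -4965 + 806 = -4159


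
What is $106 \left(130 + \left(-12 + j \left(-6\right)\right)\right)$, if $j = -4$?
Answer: $15052$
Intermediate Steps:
$106 \left(130 + \left(-12 + j \left(-6\right)\right)\right) = 106 \left(130 - -12\right) = 106 \left(130 + \left(-12 + 24\right)\right) = 106 \left(130 + 12\right) = 106 \cdot 142 = 15052$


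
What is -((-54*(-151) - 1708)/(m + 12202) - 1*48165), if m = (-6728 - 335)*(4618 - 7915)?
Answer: 102017467109/2118083 ≈ 48165.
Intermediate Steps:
m = 23286711 (m = -7063*(-3297) = 23286711)
-((-54*(-151) - 1708)/(m + 12202) - 1*48165) = -((-54*(-151) - 1708)/(23286711 + 12202) - 1*48165) = -((8154 - 1708)/23298913 - 48165) = -(6446*(1/23298913) - 48165) = -(586/2118083 - 48165) = -1*(-102017467109/2118083) = 102017467109/2118083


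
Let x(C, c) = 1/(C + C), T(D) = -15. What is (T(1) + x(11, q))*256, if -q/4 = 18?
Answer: -42112/11 ≈ -3828.4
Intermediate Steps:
q = -72 (q = -4*18 = -72)
x(C, c) = 1/(2*C)
(T(1) + x(11, q))*256 = (-15 + (½)/11)*256 = (-15 + (½)*(1/11))*256 = (-15 + 1/22)*256 = -329/22*256 = -42112/11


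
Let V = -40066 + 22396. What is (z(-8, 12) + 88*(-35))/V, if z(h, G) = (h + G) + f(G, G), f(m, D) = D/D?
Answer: 205/1178 ≈ 0.17402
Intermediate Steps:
f(m, D) = 1
V = -17670
z(h, G) = 1 + G + h (z(h, G) = (h + G) + 1 = (G + h) + 1 = 1 + G + h)
(z(-8, 12) + 88*(-35))/V = ((1 + 12 - 8) + 88*(-35))/(-17670) = (5 - 3080)*(-1/17670) = -3075*(-1/17670) = 205/1178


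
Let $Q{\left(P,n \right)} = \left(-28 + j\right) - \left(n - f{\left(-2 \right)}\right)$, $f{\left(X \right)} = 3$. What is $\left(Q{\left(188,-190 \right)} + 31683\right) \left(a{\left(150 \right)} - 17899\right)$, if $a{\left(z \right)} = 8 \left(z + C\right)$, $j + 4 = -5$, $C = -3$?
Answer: $-532443597$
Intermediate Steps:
$j = -9$ ($j = -4 - 5 = -9$)
$a{\left(z \right)} = -24 + 8 z$ ($a{\left(z \right)} = 8 \left(z - 3\right) = 8 \left(-3 + z\right) = -24 + 8 z$)
$Q{\left(P,n \right)} = -34 - n$ ($Q{\left(P,n \right)} = \left(-28 - 9\right) - \left(-3 + n\right) = -37 - \left(-3 + n\right) = -34 - n$)
$\left(Q{\left(188,-190 \right)} + 31683\right) \left(a{\left(150 \right)} - 17899\right) = \left(\left(-34 - -190\right) + 31683\right) \left(\left(-24 + 8 \cdot 150\right) - 17899\right) = \left(\left(-34 + 190\right) + 31683\right) \left(\left(-24 + 1200\right) - 17899\right) = \left(156 + 31683\right) \left(1176 - 17899\right) = 31839 \left(-16723\right) = -532443597$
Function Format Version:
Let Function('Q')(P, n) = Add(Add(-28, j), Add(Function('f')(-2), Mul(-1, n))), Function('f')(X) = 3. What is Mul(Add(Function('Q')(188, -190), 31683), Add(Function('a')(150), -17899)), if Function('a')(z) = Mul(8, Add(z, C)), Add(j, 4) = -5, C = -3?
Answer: -532443597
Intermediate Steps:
j = -9 (j = Add(-4, -5) = -9)
Function('a')(z) = Add(-24, Mul(8, z)) (Function('a')(z) = Mul(8, Add(z, -3)) = Mul(8, Add(-3, z)) = Add(-24, Mul(8, z)))
Function('Q')(P, n) = Add(-34, Mul(-1, n)) (Function('Q')(P, n) = Add(Add(-28, -9), Add(3, Mul(-1, n))) = Add(-37, Add(3, Mul(-1, n))) = Add(-34, Mul(-1, n)))
Mul(Add(Function('Q')(188, -190), 31683), Add(Function('a')(150), -17899)) = Mul(Add(Add(-34, Mul(-1, -190)), 31683), Add(Add(-24, Mul(8, 150)), -17899)) = Mul(Add(Add(-34, 190), 31683), Add(Add(-24, 1200), -17899)) = Mul(Add(156, 31683), Add(1176, -17899)) = Mul(31839, -16723) = -532443597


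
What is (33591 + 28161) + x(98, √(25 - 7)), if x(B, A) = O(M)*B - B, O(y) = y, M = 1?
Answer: 61752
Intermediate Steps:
x(B, A) = 0 (x(B, A) = 1*B - B = B - B = 0)
(33591 + 28161) + x(98, √(25 - 7)) = (33591 + 28161) + 0 = 61752 + 0 = 61752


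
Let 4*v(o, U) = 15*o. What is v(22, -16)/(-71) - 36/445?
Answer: -78537/63190 ≈ -1.2429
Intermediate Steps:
v(o, U) = 15*o/4 (v(o, U) = (15*o)/4 = 15*o/4)
v(22, -16)/(-71) - 36/445 = ((15/4)*22)/(-71) - 36/445 = (165/2)*(-1/71) - 36*1/445 = -165/142 - 36/445 = -78537/63190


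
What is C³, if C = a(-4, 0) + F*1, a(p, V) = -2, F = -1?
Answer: -27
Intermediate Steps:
C = -3 (C = -2 - 1*1 = -2 - 1 = -3)
C³ = (-3)³ = -27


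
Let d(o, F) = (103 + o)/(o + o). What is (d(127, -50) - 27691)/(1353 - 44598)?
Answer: 390738/610235 ≈ 0.64031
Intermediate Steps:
d(o, F) = (103 + o)/(2*o) (d(o, F) = (103 + o)/((2*o)) = (103 + o)*(1/(2*o)) = (103 + o)/(2*o))
(d(127, -50) - 27691)/(1353 - 44598) = ((½)*(103 + 127)/127 - 27691)/(1353 - 44598) = ((½)*(1/127)*230 - 27691)/(-43245) = (115/127 - 27691)*(-1/43245) = -3516642/127*(-1/43245) = 390738/610235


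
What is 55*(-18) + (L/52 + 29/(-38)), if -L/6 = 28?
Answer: -491033/494 ≈ -993.99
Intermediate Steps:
L = -168 (L = -6*28 = -168)
55*(-18) + (L/52 + 29/(-38)) = 55*(-18) + (-168/52 + 29/(-38)) = -990 + (-168*1/52 + 29*(-1/38)) = -990 + (-42/13 - 29/38) = -990 - 1973/494 = -491033/494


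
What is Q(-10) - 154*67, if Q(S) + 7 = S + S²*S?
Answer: -11335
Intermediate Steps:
Q(S) = -7 + S + S³ (Q(S) = -7 + (S + S²*S) = -7 + (S + S³) = -7 + S + S³)
Q(-10) - 154*67 = (-7 - 10 + (-10)³) - 154*67 = (-7 - 10 - 1000) - 10318 = -1017 - 10318 = -11335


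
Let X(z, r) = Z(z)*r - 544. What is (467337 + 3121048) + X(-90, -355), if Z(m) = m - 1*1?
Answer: 3620146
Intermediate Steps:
Z(m) = -1 + m (Z(m) = m - 1 = -1 + m)
X(z, r) = -544 + r*(-1 + z) (X(z, r) = (-1 + z)*r - 544 = r*(-1 + z) - 544 = -544 + r*(-1 + z))
(467337 + 3121048) + X(-90, -355) = (467337 + 3121048) + (-544 - 355*(-1 - 90)) = 3588385 + (-544 - 355*(-91)) = 3588385 + (-544 + 32305) = 3588385 + 31761 = 3620146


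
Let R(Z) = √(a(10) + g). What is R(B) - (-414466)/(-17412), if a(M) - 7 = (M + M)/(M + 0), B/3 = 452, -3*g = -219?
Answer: -207233/8706 + √82 ≈ -14.748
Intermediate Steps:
g = 73 (g = -⅓*(-219) = 73)
B = 1356 (B = 3*452 = 1356)
a(M) = 9 (a(M) = 7 + (M + M)/(M + 0) = 7 + (2*M)/M = 7 + 2 = 9)
R(Z) = √82 (R(Z) = √(9 + 73) = √82)
R(B) - (-414466)/(-17412) = √82 - (-414466)/(-17412) = √82 - (-414466)*(-1)/17412 = √82 - 1*207233/8706 = √82 - 207233/8706 = -207233/8706 + √82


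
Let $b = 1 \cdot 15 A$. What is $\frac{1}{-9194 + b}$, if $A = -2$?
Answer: $- \frac{1}{9224} \approx -0.00010841$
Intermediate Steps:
$b = -30$ ($b = 1 \cdot 15 \left(-2\right) = 15 \left(-2\right) = -30$)
$\frac{1}{-9194 + b} = \frac{1}{-9194 - 30} = \frac{1}{-9224} = - \frac{1}{9224}$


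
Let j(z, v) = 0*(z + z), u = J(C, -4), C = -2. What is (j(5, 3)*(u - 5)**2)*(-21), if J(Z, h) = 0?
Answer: 0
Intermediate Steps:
u = 0
j(z, v) = 0 (j(z, v) = 0*(2*z) = 0)
(j(5, 3)*(u - 5)**2)*(-21) = (0*(0 - 5)**2)*(-21) = (0*(-5)**2)*(-21) = (0*25)*(-21) = 0*(-21) = 0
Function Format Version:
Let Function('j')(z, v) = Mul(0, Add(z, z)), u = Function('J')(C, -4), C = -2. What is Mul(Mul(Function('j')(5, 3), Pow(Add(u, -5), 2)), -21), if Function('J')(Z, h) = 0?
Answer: 0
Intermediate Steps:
u = 0
Function('j')(z, v) = 0 (Function('j')(z, v) = Mul(0, Mul(2, z)) = 0)
Mul(Mul(Function('j')(5, 3), Pow(Add(u, -5), 2)), -21) = Mul(Mul(0, Pow(Add(0, -5), 2)), -21) = Mul(Mul(0, Pow(-5, 2)), -21) = Mul(Mul(0, 25), -21) = Mul(0, -21) = 0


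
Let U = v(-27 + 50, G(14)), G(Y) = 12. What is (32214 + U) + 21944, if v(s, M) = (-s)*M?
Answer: 53882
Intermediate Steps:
v(s, M) = -M*s
U = -276 (U = -1*12*(-27 + 50) = -1*12*23 = -276)
(32214 + U) + 21944 = (32214 - 276) + 21944 = 31938 + 21944 = 53882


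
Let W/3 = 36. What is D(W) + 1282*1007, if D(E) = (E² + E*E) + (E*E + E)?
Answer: 1326074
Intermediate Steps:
W = 108 (W = 3*36 = 108)
D(E) = E + 3*E² (D(E) = (E² + E²) + (E² + E) = 2*E² + (E + E²) = E + 3*E²)
D(W) + 1282*1007 = 108*(1 + 3*108) + 1282*1007 = 108*(1 + 324) + 1290974 = 108*325 + 1290974 = 35100 + 1290974 = 1326074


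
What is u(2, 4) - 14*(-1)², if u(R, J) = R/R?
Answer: -13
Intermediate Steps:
u(R, J) = 1
u(2, 4) - 14*(-1)² = 1 - 14*(-1)² = 1 - 14*1 = 1 - 14 = -13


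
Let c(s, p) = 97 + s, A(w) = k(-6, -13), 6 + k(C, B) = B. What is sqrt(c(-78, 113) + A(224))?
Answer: 0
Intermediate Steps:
k(C, B) = -6 + B
A(w) = -19 (A(w) = -6 - 13 = -19)
sqrt(c(-78, 113) + A(224)) = sqrt((97 - 78) - 19) = sqrt(19 - 19) = sqrt(0) = 0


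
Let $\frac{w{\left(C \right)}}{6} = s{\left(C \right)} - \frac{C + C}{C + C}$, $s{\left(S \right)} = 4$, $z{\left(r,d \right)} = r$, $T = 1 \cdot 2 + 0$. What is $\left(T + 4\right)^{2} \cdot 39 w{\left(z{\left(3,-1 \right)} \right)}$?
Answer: $25272$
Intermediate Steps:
$T = 2$ ($T = 2 + 0 = 2$)
$w{\left(C \right)} = 18$ ($w{\left(C \right)} = 6 \left(4 - \frac{C + C}{C + C}\right) = 6 \left(4 - \frac{2 C}{2 C}\right) = 6 \left(4 - 2 C \frac{1}{2 C}\right) = 6 \left(4 - 1\right) = 6 \cdot 3 = 18$)
$\left(T + 4\right)^{2} \cdot 39 w{\left(z{\left(3,-1 \right)} \right)} = \left(2 + 4\right)^{2} \cdot 39 \cdot 18 = 6^{2} \cdot 39 \cdot 18 = 36 \cdot 39 \cdot 18 = 1404 \cdot 18 = 25272$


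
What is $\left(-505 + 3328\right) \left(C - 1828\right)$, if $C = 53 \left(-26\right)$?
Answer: $-9050538$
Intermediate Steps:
$C = -1378$
$\left(-505 + 3328\right) \left(C - 1828\right) = \left(-505 + 3328\right) \left(-1378 - 1828\right) = 2823 \left(-3206\right) = -9050538$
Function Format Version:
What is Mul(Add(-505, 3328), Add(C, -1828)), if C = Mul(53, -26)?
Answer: -9050538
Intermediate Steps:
C = -1378
Mul(Add(-505, 3328), Add(C, -1828)) = Mul(Add(-505, 3328), Add(-1378, -1828)) = Mul(2823, -3206) = -9050538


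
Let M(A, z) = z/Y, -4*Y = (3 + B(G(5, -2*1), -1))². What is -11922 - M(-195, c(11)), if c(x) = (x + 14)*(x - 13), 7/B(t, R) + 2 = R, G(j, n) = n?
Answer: -12372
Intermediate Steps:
B(t, R) = 7/(-2 + R)
Y = -⅑ (Y = -(3 + 7/(-2 - 1))²/4 = -(3 + 7/(-3))²/4 = -(3 + 7*(-⅓))²/4 = -(3 - 7/3)²/4 = -(⅔)²/4 = -¼*4/9 = -⅑ ≈ -0.11111)
c(x) = (-13 + x)*(14 + x) (c(x) = (14 + x)*(-13 + x) = (-13 + x)*(14 + x))
M(A, z) = -9*z (M(A, z) = z/(-⅑) = z*(-9) = -9*z)
-11922 - M(-195, c(11)) = -11922 - (-9)*(-182 + 11 + 11²) = -11922 - (-9)*(-182 + 11 + 121) = -11922 - (-9)*(-50) = -11922 - 1*450 = -11922 - 450 = -12372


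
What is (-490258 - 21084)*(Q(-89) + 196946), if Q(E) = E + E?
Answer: -100615742656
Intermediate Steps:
Q(E) = 2*E
(-490258 - 21084)*(Q(-89) + 196946) = (-490258 - 21084)*(2*(-89) + 196946) = -511342*(-178 + 196946) = -511342*196768 = -100615742656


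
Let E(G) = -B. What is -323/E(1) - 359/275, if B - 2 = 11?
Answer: 84158/3575 ≈ 23.541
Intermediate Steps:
B = 13 (B = 2 + 11 = 13)
E(G) = -13 (E(G) = -1*13 = -13)
-323/E(1) - 359/275 = -323/(-13) - 359/275 = -323*(-1/13) - 359*1/275 = 323/13 - 359/275 = 84158/3575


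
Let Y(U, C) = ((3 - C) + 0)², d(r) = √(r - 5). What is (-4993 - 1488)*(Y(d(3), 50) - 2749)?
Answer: 3499740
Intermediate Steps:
d(r) = √(-5 + r)
Y(U, C) = (3 - C)²
(-4993 - 1488)*(Y(d(3), 50) - 2749) = (-4993 - 1488)*((-3 + 50)² - 2749) = -6481*(47² - 2749) = -6481*(2209 - 2749) = -6481*(-540) = 3499740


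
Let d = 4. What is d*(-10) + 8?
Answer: -32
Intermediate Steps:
d*(-10) + 8 = 4*(-10) + 8 = -40 + 8 = -32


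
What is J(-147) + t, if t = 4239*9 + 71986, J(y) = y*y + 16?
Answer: 131762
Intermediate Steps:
J(y) = 16 + y² (J(y) = y² + 16 = 16 + y²)
t = 110137 (t = 38151 + 71986 = 110137)
J(-147) + t = (16 + (-147)²) + 110137 = (16 + 21609) + 110137 = 21625 + 110137 = 131762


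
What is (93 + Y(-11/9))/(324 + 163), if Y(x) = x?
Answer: 826/4383 ≈ 0.18846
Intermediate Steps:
(93 + Y(-11/9))/(324 + 163) = (93 - 11/9)/(324 + 163) = (93 - 11*⅑)/487 = (93 - 11/9)*(1/487) = (826/9)*(1/487) = 826/4383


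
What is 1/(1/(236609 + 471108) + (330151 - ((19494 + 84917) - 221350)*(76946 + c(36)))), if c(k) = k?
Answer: 707717/6371242284797534 ≈ 1.1108e-10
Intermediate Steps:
1/(1/(236609 + 471108) + (330151 - ((19494 + 84917) - 221350)*(76946 + c(36)))) = 1/(1/(236609 + 471108) + (330151 - ((19494 + 84917) - 221350)*(76946 + 36))) = 1/(1/707717 + (330151 - (104411 - 221350)*76982)) = 1/(1/707717 + (330151 - (-116939)*76982)) = 1/(1/707717 + (330151 - 1*(-9002198098))) = 1/(1/707717 + (330151 + 9002198098)) = 1/(1/707717 + 9002528249) = 1/(6371242284797534/707717) = 707717/6371242284797534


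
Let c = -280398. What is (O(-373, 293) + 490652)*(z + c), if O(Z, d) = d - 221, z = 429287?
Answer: 73063405636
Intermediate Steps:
O(Z, d) = -221 + d
(O(-373, 293) + 490652)*(z + c) = ((-221 + 293) + 490652)*(429287 - 280398) = (72 + 490652)*148889 = 490724*148889 = 73063405636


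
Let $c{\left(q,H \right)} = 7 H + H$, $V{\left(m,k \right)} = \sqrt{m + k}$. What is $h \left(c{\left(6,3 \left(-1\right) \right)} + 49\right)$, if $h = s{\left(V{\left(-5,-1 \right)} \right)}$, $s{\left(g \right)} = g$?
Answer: $25 i \sqrt{6} \approx 61.237 i$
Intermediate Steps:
$V{\left(m,k \right)} = \sqrt{k + m}$
$h = i \sqrt{6}$ ($h = \sqrt{-1 - 5} = \sqrt{-6} = i \sqrt{6} \approx 2.4495 i$)
$c{\left(q,H \right)} = 8 H$
$h \left(c{\left(6,3 \left(-1\right) \right)} + 49\right) = i \sqrt{6} \left(8 \cdot 3 \left(-1\right) + 49\right) = i \sqrt{6} \left(8 \left(-3\right) + 49\right) = i \sqrt{6} \left(-24 + 49\right) = i \sqrt{6} \cdot 25 = 25 i \sqrt{6}$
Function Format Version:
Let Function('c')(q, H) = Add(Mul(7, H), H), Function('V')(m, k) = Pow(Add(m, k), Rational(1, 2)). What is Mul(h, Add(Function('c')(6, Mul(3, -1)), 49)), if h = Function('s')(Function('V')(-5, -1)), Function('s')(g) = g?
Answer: Mul(25, I, Pow(6, Rational(1, 2))) ≈ Mul(61.237, I)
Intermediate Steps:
Function('V')(m, k) = Pow(Add(k, m), Rational(1, 2))
h = Mul(I, Pow(6, Rational(1, 2))) (h = Pow(Add(-1, -5), Rational(1, 2)) = Pow(-6, Rational(1, 2)) = Mul(I, Pow(6, Rational(1, 2))) ≈ Mul(2.4495, I))
Function('c')(q, H) = Mul(8, H)
Mul(h, Add(Function('c')(6, Mul(3, -1)), 49)) = Mul(Mul(I, Pow(6, Rational(1, 2))), Add(Mul(8, Mul(3, -1)), 49)) = Mul(Mul(I, Pow(6, Rational(1, 2))), Add(Mul(8, -3), 49)) = Mul(Mul(I, Pow(6, Rational(1, 2))), Add(-24, 49)) = Mul(Mul(I, Pow(6, Rational(1, 2))), 25) = Mul(25, I, Pow(6, Rational(1, 2)))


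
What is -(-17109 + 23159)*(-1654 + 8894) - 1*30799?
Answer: -43832799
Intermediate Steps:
-(-17109 + 23159)*(-1654 + 8894) - 1*30799 = -6050*7240 - 30799 = -1*43802000 - 30799 = -43802000 - 30799 = -43832799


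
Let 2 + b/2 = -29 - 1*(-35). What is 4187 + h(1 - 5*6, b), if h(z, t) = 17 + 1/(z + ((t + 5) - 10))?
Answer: 109303/26 ≈ 4204.0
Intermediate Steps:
b = 8 (b = -4 + 2*(-29 - 1*(-35)) = -4 + 2*(-29 + 35) = -4 + 2*6 = -4 + 12 = 8)
h(z, t) = 17 + 1/(-5 + t + z) (h(z, t) = 17 + 1/(z + ((5 + t) - 10)) = 17 + 1/(z + (-5 + t)) = 17 + 1/(-5 + t + z))
4187 + h(1 - 5*6, b) = 4187 + (-84 + 17*8 + 17*(1 - 5*6))/(-5 + 8 + (1 - 5*6)) = 4187 + (-84 + 136 + 17*(1 - 30))/(-5 + 8 + (1 - 30)) = 4187 + (-84 + 136 + 17*(-29))/(-5 + 8 - 29) = 4187 + (-84 + 136 - 493)/(-26) = 4187 - 1/26*(-441) = 4187 + 441/26 = 109303/26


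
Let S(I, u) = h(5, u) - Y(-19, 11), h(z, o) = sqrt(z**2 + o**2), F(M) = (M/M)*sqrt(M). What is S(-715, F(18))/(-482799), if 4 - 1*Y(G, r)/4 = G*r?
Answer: 284/160933 - sqrt(43)/482799 ≈ 0.0017511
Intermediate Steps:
F(M) = sqrt(M) (F(M) = 1*sqrt(M) = sqrt(M))
h(z, o) = sqrt(o**2 + z**2)
Y(G, r) = 16 - 4*G*r
S(I, u) = -852 + sqrt(25 + u**2) (S(I, u) = sqrt(u**2 + 5**2) - (16 - 4*(-19)*11) = sqrt(u**2 + 25) - (16 + 836) = sqrt(25 + u**2) - 1*852 = sqrt(25 + u**2) - 852 = -852 + sqrt(25 + u**2))
S(-715, F(18))/(-482799) = (-852 + sqrt(25 + (sqrt(18))**2))/(-482799) = (-852 + sqrt(25 + (3*sqrt(2))**2))*(-1/482799) = (-852 + sqrt(25 + 18))*(-1/482799) = (-852 + sqrt(43))*(-1/482799) = 284/160933 - sqrt(43)/482799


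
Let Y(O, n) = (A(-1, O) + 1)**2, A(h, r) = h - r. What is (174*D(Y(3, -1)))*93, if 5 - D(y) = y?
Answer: -64728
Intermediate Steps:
Y(O, n) = O**2 (Y(O, n) = ((-1 - O) + 1)**2 = (-O)**2 = O**2)
D(y) = 5 - y
(174*D(Y(3, -1)))*93 = (174*(5 - 1*3**2))*93 = (174*(5 - 1*9))*93 = (174*(5 - 9))*93 = (174*(-4))*93 = -696*93 = -64728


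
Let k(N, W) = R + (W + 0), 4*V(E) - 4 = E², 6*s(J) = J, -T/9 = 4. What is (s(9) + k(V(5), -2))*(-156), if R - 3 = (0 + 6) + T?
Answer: 4290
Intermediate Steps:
T = -36 (T = -9*4 = -36)
s(J) = J/6
R = -27 (R = 3 + ((0 + 6) - 36) = 3 + (6 - 36) = 3 - 30 = -27)
V(E) = 1 + E²/4
k(N, W) = -27 + W (k(N, W) = -27 + (W + 0) = -27 + W)
(s(9) + k(V(5), -2))*(-156) = ((⅙)*9 + (-27 - 2))*(-156) = (3/2 - 29)*(-156) = -55/2*(-156) = 4290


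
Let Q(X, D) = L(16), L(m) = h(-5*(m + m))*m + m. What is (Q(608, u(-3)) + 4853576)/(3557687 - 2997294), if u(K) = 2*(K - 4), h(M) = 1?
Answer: 4853608/560393 ≈ 8.6611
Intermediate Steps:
L(m) = 2*m (L(m) = 1*m + m = m + m = 2*m)
u(K) = -8 + 2*K (u(K) = 2*(-4 + K) = -8 + 2*K)
Q(X, D) = 32 (Q(X, D) = 2*16 = 32)
(Q(608, u(-3)) + 4853576)/(3557687 - 2997294) = (32 + 4853576)/(3557687 - 2997294) = 4853608/560393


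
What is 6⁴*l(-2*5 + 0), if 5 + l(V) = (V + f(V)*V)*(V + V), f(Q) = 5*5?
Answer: 6732720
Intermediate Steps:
f(Q) = 25
l(V) = -5 + 52*V² (l(V) = -5 + (V + 25*V)*(V + V) = -5 + (26*V)*(2*V) = -5 + 52*V²)
6⁴*l(-2*5 + 0) = 6⁴*(-5 + 52*(-2*5 + 0)²) = 1296*(-5 + 52*(-10 + 0)²) = 1296*(-5 + 52*(-10)²) = 1296*(-5 + 52*100) = 1296*(-5 + 5200) = 1296*5195 = 6732720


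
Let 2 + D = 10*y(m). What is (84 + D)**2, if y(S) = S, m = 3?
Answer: 12544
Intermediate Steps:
D = 28 (D = -2 + 10*3 = -2 + 30 = 28)
(84 + D)**2 = (84 + 28)**2 = 112**2 = 12544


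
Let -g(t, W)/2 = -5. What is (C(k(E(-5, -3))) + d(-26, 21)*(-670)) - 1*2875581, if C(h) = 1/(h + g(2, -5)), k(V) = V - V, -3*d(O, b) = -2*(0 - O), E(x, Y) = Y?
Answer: -86615827/30 ≈ -2.8872e+6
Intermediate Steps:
g(t, W) = 10 (g(t, W) = -2*(-5) = 10)
d(O, b) = -2*O/3 (d(O, b) = -(-2)*(0 - O)/3 = -(-2)*(-O)/3 = -2*O/3)
k(V) = 0
C(h) = 1/(10 + h) (C(h) = 1/(h + 10) = 1/(10 + h))
(C(k(E(-5, -3))) + d(-26, 21)*(-670)) - 1*2875581 = (1/(10 + 0) - 2/3*(-26)*(-670)) - 1*2875581 = (1/10 + (52/3)*(-670)) - 2875581 = (1/10 - 34840/3) - 2875581 = -348397/30 - 2875581 = -86615827/30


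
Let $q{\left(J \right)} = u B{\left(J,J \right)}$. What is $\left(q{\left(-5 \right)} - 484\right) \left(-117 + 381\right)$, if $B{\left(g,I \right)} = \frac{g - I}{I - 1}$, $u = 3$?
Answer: $-127776$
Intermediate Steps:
$B{\left(g,I \right)} = \frac{g - I}{-1 + I}$
$q{\left(J \right)} = 0$ ($q{\left(J \right)} = 3 \frac{J - J}{-1 + J} = 3 \frac{1}{-1 + J} 0 = 3 \cdot 0 = 0$)
$\left(q{\left(-5 \right)} - 484\right) \left(-117 + 381\right) = \left(0 - 484\right) \left(-117 + 381\right) = \left(-484\right) 264 = -127776$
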